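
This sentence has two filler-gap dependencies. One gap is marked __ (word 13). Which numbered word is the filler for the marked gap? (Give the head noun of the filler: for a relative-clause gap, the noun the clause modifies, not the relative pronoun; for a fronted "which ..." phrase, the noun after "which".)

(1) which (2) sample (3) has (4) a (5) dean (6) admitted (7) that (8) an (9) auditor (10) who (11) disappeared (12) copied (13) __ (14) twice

2

The marked gap is the direct object of "copied".
Its filler is the fronted wh-phrase "which sample", at word 2.
(The other dependency links word 9 to a gap after word 10.)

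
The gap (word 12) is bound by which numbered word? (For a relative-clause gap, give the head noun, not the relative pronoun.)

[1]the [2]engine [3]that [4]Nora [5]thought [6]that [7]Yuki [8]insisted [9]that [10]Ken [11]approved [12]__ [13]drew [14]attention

2

The gap at 12 is the object of "approved", inside a relative clause.
The relative pronoun is "that" (word 3); it is bound by the head noun immediately before it.
Its filler is the head noun "engine", at word 2.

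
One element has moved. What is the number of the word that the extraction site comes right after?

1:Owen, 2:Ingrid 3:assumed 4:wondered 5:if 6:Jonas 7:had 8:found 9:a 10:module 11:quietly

The displaced element is "Owen" (word 1).
It is linked across 1 clause boundary (Ø).
It functions as the subject of "wondered", so the gap sits immediately after word 3 ("assumed").
Base order: Ingrid assumed that Owen wondered if Jonas had found a module quietly.

3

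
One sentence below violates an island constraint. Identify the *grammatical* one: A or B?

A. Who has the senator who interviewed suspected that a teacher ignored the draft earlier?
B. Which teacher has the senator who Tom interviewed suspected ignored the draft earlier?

In A, the wh-phrase is extracted from inside a complex-NP island (relative clause) (introduced by "who"), which blocks movement.
In B, the extraction path crosses only that-complement boundaries, which are transparent.
So B is grammatical.

B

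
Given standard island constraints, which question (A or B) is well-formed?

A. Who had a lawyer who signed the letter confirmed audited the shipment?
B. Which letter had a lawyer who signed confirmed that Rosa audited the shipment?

A

In B, the wh-phrase is extracted from inside a complex-NP island (relative clause) (introduced by "who"), which blocks movement.
In A, the extraction path crosses only that-complement boundaries, which are transparent.
So A is grammatical.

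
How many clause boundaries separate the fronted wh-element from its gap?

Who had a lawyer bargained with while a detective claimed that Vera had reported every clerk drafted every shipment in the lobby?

"who" originates inside the matrix clause — no clause boundary is crossed.

0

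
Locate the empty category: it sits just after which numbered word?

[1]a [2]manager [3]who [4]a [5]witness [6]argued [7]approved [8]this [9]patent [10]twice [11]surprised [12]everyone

6

The displaced element is "a manager" (word 2).
It is linked across 1 clause boundary (Ø).
It functions as the subject of "approved", so the gap sits immediately after word 6 ("argued").
Base order: A witness argued a manager approved this patent twice.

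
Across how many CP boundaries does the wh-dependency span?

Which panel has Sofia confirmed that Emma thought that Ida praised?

"which panel" is extracted from the object of "praised".
Boundaries crossed, outermost first: [that], [that] — 2 in total.

2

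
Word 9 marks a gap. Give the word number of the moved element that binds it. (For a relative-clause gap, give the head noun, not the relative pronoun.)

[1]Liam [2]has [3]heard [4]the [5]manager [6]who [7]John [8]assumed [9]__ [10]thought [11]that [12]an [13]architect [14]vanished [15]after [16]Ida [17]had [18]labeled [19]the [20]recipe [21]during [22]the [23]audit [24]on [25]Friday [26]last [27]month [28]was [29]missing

The gap at 9 is the subject of "thought", inside a relative clause.
The relative pronoun is "who" (word 6); it is bound by the head noun immediately before it.
Its filler is the head noun "manager", at word 5.

5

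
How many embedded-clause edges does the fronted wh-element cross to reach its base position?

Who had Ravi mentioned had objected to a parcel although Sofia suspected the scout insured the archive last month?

1

"who" is extracted from the subject of "objected".
Boundaries crossed, outermost first: [Ø] — 1 in total.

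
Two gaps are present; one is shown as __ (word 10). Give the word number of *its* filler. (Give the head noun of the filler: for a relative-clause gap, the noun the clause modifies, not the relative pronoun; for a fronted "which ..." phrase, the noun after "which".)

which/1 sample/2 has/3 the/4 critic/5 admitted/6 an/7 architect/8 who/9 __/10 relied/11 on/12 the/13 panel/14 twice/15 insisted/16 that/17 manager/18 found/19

8

The marked gap is inside the relative clause, the subject of "relied".
Its filler is the head noun "architect" (via "who"), at word 8.
(The other dependency links word 2 to a gap after word 19.)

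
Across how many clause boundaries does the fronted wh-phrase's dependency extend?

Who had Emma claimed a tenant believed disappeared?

"who" is extracted from the subject of "disappeared".
Boundaries crossed, outermost first: [Ø], [Ø] — 2 in total.

2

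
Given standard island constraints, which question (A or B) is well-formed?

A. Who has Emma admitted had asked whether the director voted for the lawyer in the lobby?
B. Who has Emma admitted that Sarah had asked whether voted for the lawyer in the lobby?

A

In B, the wh-phrase is extracted from inside a wh-island (introduced by "whether"), which blocks movement.
In A, the extraction path crosses only that-complement boundaries, which are transparent.
So A is grammatical.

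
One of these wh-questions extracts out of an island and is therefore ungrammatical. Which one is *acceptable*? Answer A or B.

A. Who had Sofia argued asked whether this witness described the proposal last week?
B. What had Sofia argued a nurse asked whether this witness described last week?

In B, the wh-phrase is extracted from inside a wh-island (introduced by "whether"), which blocks movement.
In A, the extraction path crosses only that-complement boundaries, which are transparent.
So A is grammatical.

A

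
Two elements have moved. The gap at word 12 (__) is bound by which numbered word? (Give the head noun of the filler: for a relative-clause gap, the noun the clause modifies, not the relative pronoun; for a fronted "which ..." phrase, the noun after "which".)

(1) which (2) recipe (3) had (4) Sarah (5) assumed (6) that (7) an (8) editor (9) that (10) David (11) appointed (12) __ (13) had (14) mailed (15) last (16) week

The marked gap is inside the relative clause, the direct object of "appointed".
Its filler is the head noun "editor" (via "that"), at word 8.
(The other dependency links word 2 to a gap after word 14.)

8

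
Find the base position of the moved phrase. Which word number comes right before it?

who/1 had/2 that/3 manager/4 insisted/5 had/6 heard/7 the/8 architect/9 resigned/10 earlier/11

The displaced element is "who" (word 1).
It is linked across 1 clause boundary (Ø).
It functions as the subject of "heard", so the gap sits immediately after word 5 ("insisted").
Base order: That manager had insisted that who had heard the architect resigned earlier.

5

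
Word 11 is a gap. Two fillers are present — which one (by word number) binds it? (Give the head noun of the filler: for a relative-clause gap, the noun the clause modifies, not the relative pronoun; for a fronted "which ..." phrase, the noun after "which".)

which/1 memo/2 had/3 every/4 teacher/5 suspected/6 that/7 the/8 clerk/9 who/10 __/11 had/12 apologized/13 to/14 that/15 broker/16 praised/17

The marked gap is inside the relative clause, the subject of "apologized".
Its filler is the head noun "clerk" (via "who"), at word 9.
(The other dependency links word 2 to a gap after word 17.)

9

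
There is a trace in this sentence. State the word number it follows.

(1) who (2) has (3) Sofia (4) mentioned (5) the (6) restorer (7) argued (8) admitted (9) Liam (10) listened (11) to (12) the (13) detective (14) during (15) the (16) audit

The displaced element is "who" (word 1).
It is linked across 2 clause boundaries (Ø → Ø).
It functions as the subject of "admitted", so the gap sits immediately after word 7 ("argued").
Base order: Sofia has mentioned the restorer argued who admitted Liam listened to the detective during the audit.

7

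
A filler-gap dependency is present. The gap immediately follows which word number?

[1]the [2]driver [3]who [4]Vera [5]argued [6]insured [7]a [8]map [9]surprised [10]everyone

The displaced element is "the driver" (word 2).
It is linked across 1 clause boundary (Ø).
It functions as the subject of "insured", so the gap sits immediately after word 5 ("argued").
Base order: Vera argued that the driver insured a map.

5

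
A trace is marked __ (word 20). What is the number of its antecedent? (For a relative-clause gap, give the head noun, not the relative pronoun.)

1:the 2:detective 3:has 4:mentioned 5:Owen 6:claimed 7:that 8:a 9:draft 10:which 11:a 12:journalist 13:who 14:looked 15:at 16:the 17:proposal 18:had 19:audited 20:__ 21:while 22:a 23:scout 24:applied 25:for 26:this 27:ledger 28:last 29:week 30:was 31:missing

9

The gap at 20 is the object of "audited", inside a relative clause.
The relative pronoun is "which" (word 10); it is bound by the head noun immediately before it.
Its filler is the head noun "draft", at word 9.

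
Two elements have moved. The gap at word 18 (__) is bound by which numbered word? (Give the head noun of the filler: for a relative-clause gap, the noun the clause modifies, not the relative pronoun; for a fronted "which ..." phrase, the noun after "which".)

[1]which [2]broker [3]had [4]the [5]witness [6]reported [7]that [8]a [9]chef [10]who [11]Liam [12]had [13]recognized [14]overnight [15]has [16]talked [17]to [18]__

2

The marked gap is the object of the preposition "to" of "talked".
Its filler is the fronted wh-phrase "which broker", at word 2.
(The other dependency links word 9 to a gap after word 13.)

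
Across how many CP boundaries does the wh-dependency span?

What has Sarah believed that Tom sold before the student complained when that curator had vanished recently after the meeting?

1

"what" is extracted from the object of "sold".
Boundaries crossed, outermost first: [that] — 1 in total.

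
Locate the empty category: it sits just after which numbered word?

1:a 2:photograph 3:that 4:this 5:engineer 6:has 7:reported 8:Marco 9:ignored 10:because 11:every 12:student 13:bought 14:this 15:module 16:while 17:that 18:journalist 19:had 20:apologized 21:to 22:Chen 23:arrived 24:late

The displaced element is "a photograph" (word 2).
It is linked across 1 clause boundary (Ø).
It functions as the direct object of "ignored", so the gap sits immediately after word 9 ("ignored").
Base order: This engineer has reported Marco ignored a photograph because every student bought this module while that journalist had apologized to Chen.

9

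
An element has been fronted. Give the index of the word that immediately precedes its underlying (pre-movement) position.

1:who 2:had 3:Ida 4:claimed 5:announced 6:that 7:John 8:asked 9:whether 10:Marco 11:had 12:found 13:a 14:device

4

The displaced element is "who" (word 1).
It is linked across 1 clause boundary (Ø).
It functions as the subject of "announced", so the gap sits immediately after word 4 ("claimed").
Base order: Ida had claimed that who announced that John asked whether Marco had found a device.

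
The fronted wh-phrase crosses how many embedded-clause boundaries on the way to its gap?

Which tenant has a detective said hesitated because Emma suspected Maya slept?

"which tenant" is extracted from the subject of "hesitated".
Boundaries crossed, outermost first: [Ø] — 1 in total.

1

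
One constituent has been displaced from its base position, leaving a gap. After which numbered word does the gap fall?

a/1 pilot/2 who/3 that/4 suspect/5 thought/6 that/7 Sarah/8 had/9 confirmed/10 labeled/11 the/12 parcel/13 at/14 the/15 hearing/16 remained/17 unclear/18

The displaced element is "a pilot" (word 2).
It is linked across 2 clause boundaries (that → Ø).
It functions as the subject of "labeled", so the gap sits immediately after word 10 ("confirmed").
Base order: That suspect thought that Sarah had confirmed that a pilot labeled the parcel at the hearing.

10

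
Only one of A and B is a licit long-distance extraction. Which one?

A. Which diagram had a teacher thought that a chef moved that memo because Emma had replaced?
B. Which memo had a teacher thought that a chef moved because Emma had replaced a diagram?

In A, the wh-phrase is extracted from inside an adjunct island (introduced by "because"), which blocks movement.
In B, the extraction path crosses only that-complement boundaries, which are transparent.
So B is grammatical.

B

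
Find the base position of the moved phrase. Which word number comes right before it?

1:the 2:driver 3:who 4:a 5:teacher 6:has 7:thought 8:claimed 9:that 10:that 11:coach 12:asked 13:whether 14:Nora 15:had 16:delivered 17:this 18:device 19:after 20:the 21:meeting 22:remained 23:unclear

The displaced element is "the driver" (word 2).
It is linked across 1 clause boundary (Ø).
It functions as the subject of "claimed", so the gap sits immediately after word 7 ("thought").
Base order: A teacher has thought that the driver claimed that that coach asked whether Nora had delivered this device after the meeting.

7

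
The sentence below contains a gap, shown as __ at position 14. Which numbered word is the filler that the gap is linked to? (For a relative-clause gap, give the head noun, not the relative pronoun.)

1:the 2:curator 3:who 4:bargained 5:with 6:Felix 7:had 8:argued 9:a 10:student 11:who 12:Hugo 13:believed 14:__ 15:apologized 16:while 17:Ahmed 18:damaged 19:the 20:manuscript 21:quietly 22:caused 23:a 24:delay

10

The gap at 14 is the subject of "apologized", inside a relative clause.
The relative pronoun is "who" (word 11); it is bound by the head noun immediately before it.
Its filler is the head noun "student", at word 10.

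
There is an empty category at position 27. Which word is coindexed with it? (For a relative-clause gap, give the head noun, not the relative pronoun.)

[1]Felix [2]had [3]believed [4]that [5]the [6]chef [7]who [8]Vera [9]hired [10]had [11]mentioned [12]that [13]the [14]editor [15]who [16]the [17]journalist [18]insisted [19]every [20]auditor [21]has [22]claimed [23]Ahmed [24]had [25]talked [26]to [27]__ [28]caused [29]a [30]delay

The gap at 27 is the prepositional object of "talked", inside a relative clause.
The relative pronoun is "who" (word 15); it is bound by the head noun immediately before it.
Its filler is the head noun "editor", at word 14.

14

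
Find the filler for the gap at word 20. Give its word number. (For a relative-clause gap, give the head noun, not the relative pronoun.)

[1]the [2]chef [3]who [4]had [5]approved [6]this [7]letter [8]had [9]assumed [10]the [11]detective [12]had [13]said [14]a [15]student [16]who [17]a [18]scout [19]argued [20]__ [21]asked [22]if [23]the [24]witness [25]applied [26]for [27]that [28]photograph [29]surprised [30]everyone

The gap at 20 is the subject of "asked", inside a relative clause.
The relative pronoun is "who" (word 16); it is bound by the head noun immediately before it.
Its filler is the head noun "student", at word 15.

15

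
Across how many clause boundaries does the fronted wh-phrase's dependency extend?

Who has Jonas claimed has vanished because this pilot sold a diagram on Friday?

1

"who" is extracted from the subject of "vanished".
Boundaries crossed, outermost first: [Ø] — 1 in total.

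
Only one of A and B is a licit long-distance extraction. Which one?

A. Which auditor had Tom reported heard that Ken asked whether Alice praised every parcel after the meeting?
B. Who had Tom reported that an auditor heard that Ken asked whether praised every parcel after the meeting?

A

In B, the wh-phrase is extracted from inside a wh-island (introduced by "whether"), which blocks movement.
In A, the extraction path crosses only that-complement boundaries, which are transparent.
So A is grammatical.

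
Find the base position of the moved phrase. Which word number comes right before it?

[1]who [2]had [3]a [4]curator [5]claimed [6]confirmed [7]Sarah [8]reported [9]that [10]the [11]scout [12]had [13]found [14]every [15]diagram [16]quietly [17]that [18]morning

5

The displaced element is "who" (word 1).
It is linked across 1 clause boundary (Ø).
It functions as the subject of "confirmed", so the gap sits immediately after word 5 ("claimed").
Base order: A curator had claimed that who confirmed Sarah reported that the scout had found every diagram quietly that morning.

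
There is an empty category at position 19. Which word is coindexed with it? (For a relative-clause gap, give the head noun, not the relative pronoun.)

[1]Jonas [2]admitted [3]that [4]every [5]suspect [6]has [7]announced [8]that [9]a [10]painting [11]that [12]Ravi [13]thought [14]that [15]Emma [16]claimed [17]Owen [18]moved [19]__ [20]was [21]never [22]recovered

10

The gap at 19 is the object of "moved", inside a relative clause.
The relative pronoun is "that" (word 11); it is bound by the head noun immediately before it.
Its filler is the head noun "painting", at word 10.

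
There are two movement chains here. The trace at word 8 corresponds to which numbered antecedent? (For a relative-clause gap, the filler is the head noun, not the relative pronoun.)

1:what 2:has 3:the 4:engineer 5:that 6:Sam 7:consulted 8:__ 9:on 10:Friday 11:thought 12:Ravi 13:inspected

4

The marked gap is inside the relative clause, the direct object of "consulted".
Its filler is the head noun "engineer" (via "that"), at word 4.
(The other dependency links word 1 to a gap after word 13.)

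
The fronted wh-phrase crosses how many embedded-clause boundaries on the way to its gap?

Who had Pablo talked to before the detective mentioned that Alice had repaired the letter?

0

"who" originates inside the matrix clause — no clause boundary is crossed.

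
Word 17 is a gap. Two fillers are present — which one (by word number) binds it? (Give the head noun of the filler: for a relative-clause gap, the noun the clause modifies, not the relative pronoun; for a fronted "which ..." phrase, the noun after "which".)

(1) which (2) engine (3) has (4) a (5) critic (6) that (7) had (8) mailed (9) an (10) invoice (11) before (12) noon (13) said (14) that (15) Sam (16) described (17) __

2

The marked gap is the direct object of "described".
Its filler is the fronted wh-phrase "which engine", at word 2.
(The other dependency links word 5 to a gap after word 6.)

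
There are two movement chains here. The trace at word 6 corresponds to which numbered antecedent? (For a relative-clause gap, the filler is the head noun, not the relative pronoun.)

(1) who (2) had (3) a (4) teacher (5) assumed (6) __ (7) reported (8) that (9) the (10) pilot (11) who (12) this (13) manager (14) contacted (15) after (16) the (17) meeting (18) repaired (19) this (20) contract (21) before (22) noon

The marked gap is the subject of "reported".
Its filler is the fronted wh-phrase "who", at word 1.
(The other dependency links word 10 to a gap after word 14.)

1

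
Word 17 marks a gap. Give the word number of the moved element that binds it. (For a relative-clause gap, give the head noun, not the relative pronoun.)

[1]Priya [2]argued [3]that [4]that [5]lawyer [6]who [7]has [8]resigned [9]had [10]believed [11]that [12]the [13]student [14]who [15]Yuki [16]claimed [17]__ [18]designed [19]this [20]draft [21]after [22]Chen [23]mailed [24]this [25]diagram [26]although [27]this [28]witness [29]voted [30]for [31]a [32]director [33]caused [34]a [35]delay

13

The gap at 17 is the subject of "designed", inside a relative clause.
The relative pronoun is "who" (word 14); it is bound by the head noun immediately before it.
Its filler is the head noun "student", at word 13.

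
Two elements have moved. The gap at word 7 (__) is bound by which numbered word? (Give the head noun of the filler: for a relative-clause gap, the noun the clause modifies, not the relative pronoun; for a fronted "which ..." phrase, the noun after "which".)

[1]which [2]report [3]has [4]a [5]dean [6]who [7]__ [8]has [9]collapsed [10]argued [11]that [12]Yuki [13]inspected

The marked gap is inside the relative clause, the subject of "collapsed".
Its filler is the head noun "dean" (via "who"), at word 5.
(The other dependency links word 2 to a gap after word 13.)

5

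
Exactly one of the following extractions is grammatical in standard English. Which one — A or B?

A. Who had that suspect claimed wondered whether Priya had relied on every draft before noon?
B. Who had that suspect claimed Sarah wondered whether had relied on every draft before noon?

A

In B, the wh-phrase is extracted from inside a wh-island (introduced by "whether"), which blocks movement.
In A, the extraction path crosses only that-complement boundaries, which are transparent.
So A is grammatical.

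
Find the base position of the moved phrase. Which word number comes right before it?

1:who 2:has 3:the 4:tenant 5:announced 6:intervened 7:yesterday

The displaced element is "who" (word 1).
It is linked across 1 clause boundary (Ø).
It functions as the subject of "intervened", so the gap sits immediately after word 5 ("announced").
Base order: The tenant has announced that who intervened yesterday.

5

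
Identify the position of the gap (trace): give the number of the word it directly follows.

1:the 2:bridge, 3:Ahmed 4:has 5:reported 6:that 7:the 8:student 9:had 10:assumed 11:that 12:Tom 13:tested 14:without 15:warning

13

The displaced element is "the bridge" (word 2).
It is linked across 2 clause boundaries (that → that).
It functions as the direct object of "tested", so the gap sits immediately after word 13 ("tested").
Base order: Ahmed has reported that the student had assumed that Tom tested the bridge without warning.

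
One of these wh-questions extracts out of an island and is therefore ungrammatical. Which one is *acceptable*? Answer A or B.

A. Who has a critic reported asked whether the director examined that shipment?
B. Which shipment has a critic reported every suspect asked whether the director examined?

A

In B, the wh-phrase is extracted from inside a wh-island (introduced by "whether"), which blocks movement.
In A, the extraction path crosses only that-complement boundaries, which are transparent.
So A is grammatical.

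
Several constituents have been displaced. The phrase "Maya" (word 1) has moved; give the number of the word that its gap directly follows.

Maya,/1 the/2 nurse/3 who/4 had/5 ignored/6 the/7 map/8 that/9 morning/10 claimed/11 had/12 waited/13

11

The displaced element is "Maya" (word 1).
It is linked across 1 clause boundary (Ø).
It functions as the subject of "waited", so the gap sits immediately after word 11 ("claimed").
Base order: The nurse who had ignored the map that morning claimed Maya had waited.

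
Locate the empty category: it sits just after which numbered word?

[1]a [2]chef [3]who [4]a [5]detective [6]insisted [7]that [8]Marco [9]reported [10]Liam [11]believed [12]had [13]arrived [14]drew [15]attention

The displaced element is "a chef" (word 2).
It is linked across 3 clause boundaries (that → Ø → Ø).
It functions as the subject of "arrived", so the gap sits immediately after word 11 ("believed").
Base order: A detective insisted that Marco reported Liam believed a chef had arrived.

11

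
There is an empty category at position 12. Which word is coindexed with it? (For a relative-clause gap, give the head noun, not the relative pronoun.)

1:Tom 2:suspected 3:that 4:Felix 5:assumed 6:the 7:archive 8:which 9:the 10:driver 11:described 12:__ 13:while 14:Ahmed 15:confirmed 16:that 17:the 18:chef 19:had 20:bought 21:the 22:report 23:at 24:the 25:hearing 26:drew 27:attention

The gap at 12 is the object of "described", inside a relative clause.
The relative pronoun is "which" (word 8); it is bound by the head noun immediately before it.
Its filler is the head noun "archive", at word 7.

7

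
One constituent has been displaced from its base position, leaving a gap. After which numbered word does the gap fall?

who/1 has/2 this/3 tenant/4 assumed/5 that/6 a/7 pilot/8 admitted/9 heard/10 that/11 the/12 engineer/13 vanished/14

The displaced element is "who" (word 1).
It is linked across 2 clause boundaries (that → Ø).
It functions as the subject of "heard", so the gap sits immediately after word 9 ("admitted").
Base order: This tenant has assumed that a pilot admitted that who heard that the engineer vanished.

9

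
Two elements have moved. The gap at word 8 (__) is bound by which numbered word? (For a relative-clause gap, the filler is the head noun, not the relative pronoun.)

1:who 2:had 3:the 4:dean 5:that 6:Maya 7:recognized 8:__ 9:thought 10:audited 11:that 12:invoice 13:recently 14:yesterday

4

The marked gap is inside the relative clause, the direct object of "recognized".
Its filler is the head noun "dean" (via "that"), at word 4.
(The other dependency links word 1 to a gap after word 9.)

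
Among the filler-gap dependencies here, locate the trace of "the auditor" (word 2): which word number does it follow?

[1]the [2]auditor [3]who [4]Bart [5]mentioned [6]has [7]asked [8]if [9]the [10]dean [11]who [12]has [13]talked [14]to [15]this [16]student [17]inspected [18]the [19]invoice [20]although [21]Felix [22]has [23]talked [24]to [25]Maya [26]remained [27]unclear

5

The displaced element is "the auditor" (word 2).
It is linked across 1 clause boundary (Ø).
It functions as the subject of "asked", so the gap sits immediately after word 5 ("mentioned").
Base order: Bart mentioned that the auditor has asked if the dean who has talked to this student inspected the invoice although Felix has talked to Maya.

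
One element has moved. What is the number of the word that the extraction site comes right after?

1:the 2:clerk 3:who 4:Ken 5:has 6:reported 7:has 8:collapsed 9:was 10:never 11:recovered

6

The displaced element is "the clerk" (word 2).
It is linked across 1 clause boundary (Ø).
It functions as the subject of "collapsed", so the gap sits immediately after word 6 ("reported").
Base order: Ken has reported that the clerk has collapsed.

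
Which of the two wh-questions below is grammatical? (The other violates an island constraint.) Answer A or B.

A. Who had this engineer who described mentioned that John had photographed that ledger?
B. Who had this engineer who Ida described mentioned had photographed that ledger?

B

In A, the wh-phrase is extracted from inside a complex-NP island (relative clause) (introduced by "who"), which blocks movement.
In B, the extraction path crosses only that-complement boundaries, which are transparent.
So B is grammatical.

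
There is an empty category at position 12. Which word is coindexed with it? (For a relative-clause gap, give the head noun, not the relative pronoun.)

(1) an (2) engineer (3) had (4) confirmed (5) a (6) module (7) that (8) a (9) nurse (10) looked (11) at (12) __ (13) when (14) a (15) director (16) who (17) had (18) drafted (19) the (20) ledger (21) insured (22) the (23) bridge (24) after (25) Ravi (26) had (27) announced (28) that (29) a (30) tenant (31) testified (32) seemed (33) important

6

The gap at 12 is the prepositional object of "looked", inside a relative clause.
The relative pronoun is "that" (word 7); it is bound by the head noun immediately before it.
Its filler is the head noun "module", at word 6.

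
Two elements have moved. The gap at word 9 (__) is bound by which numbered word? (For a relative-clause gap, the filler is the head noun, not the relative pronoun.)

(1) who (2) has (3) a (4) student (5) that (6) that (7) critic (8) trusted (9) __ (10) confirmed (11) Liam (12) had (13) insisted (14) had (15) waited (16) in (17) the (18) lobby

The marked gap is inside the relative clause, the direct object of "trusted".
Its filler is the head noun "student" (via "that"), at word 4.
(The other dependency links word 1 to a gap after word 13.)

4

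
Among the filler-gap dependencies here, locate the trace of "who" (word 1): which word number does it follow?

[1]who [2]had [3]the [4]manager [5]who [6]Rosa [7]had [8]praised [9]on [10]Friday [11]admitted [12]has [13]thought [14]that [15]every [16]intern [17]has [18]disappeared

The displaced element is "who" (word 1).
It is linked across 1 clause boundary (Ø).
It functions as the subject of "thought", so the gap sits immediately after word 11 ("admitted").
Base order: The manager who Rosa had praised on Friday had admitted who has thought that every intern has disappeared.

11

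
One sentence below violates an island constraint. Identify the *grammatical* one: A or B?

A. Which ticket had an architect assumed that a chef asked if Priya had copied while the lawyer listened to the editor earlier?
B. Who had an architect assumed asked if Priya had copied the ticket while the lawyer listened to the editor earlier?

In A, the wh-phrase is extracted from inside a wh-island (introduced by "if"), which blocks movement.
In B, the extraction path crosses only that-complement boundaries, which are transparent.
So B is grammatical.

B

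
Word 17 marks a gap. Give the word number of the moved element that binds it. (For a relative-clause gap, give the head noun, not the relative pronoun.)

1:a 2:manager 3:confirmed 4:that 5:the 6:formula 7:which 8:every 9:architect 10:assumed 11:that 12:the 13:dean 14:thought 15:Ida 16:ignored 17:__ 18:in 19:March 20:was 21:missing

The gap at 17 is the object of "ignored", inside a relative clause.
The relative pronoun is "which" (word 7); it is bound by the head noun immediately before it.
Its filler is the head noun "formula", at word 6.

6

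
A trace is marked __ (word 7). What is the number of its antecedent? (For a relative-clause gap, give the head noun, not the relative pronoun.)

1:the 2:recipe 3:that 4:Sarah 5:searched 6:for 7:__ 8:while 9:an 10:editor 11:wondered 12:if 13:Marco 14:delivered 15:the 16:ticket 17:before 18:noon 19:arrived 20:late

The gap at 7 is the prepositional object of "searched", inside a relative clause.
The relative pronoun is "that" (word 3); it is bound by the head noun immediately before it.
Its filler is the head noun "recipe", at word 2.

2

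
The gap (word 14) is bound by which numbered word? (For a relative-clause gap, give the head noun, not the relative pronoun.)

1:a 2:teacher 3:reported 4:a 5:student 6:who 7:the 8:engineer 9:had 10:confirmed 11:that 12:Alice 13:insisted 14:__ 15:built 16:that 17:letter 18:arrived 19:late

The gap at 14 is the subject of "built", inside a relative clause.
The relative pronoun is "who" (word 6); it is bound by the head noun immediately before it.
Its filler is the head noun "student", at word 5.

5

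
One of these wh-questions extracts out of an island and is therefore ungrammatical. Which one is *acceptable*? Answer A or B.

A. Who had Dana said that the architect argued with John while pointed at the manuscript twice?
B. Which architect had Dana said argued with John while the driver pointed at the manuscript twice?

In A, the wh-phrase is extracted from inside an adjunct island (introduced by "while"), which blocks movement.
In B, the extraction path crosses only that-complement boundaries, which are transparent.
So B is grammatical.

B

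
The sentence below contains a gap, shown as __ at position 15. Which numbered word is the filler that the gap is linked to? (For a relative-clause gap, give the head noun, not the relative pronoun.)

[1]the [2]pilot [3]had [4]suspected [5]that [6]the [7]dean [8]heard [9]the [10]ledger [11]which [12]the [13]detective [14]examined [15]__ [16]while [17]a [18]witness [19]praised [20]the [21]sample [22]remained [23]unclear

The gap at 15 is the object of "examined", inside a relative clause.
The relative pronoun is "which" (word 11); it is bound by the head noun immediately before it.
Its filler is the head noun "ledger", at word 10.

10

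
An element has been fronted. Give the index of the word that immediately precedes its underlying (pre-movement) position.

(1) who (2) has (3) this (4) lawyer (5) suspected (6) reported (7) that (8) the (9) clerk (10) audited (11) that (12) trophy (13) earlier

5

The displaced element is "who" (word 1).
It is linked across 1 clause boundary (Ø).
It functions as the subject of "reported", so the gap sits immediately after word 5 ("suspected").
Base order: This lawyer has suspected that who reported that the clerk audited that trophy earlier.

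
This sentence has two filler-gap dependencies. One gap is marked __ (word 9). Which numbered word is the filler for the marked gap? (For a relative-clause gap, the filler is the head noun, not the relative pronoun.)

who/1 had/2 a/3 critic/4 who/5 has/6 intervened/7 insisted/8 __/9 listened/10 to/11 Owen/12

The marked gap is the subject of "listened".
Its filler is the fronted wh-phrase "who", at word 1.
(The other dependency links word 4 to a gap after word 5.)

1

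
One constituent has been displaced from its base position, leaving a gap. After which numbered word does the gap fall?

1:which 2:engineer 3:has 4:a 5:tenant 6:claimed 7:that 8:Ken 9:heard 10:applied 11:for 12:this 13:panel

The displaced element is "which engineer" (word 2).
It is linked across 2 clause boundaries (that → Ø).
It functions as the subject of "applied", so the gap sits immediately after word 9 ("heard").
Base order: A tenant has claimed that Ken heard that which engineer applied for this panel.

9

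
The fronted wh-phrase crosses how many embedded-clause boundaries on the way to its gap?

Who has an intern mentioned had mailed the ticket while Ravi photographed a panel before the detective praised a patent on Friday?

1

"who" is extracted from the subject of "mailed".
Boundaries crossed, outermost first: [Ø] — 1 in total.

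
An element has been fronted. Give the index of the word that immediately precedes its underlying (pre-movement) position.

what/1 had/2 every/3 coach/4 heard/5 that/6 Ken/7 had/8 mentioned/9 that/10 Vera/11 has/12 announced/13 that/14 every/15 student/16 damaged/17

17

The displaced element is "what" (word 1).
It is linked across 3 clause boundaries (that → that → that).
It functions as the direct object of "damaged", so the gap sits immediately after word 17 ("damaged").
Base order: Every coach had heard that Ken had mentioned that Vera has announced that every student damaged what.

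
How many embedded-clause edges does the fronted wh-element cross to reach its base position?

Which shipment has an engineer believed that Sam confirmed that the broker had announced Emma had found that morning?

"which shipment" is extracted from the object of "found".
Boundaries crossed, outermost first: [that], [that], [Ø] — 3 in total.

3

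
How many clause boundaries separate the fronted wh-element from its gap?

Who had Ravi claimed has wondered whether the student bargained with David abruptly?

1

"who" is extracted from the subject of "wondered".
Boundaries crossed, outermost first: [Ø] — 1 in total.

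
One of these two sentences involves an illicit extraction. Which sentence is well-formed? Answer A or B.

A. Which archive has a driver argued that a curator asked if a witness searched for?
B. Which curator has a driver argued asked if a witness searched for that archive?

In A, the wh-phrase is extracted from inside a wh-island (introduced by "if"), which blocks movement.
In B, the extraction path crosses only that-complement boundaries, which are transparent.
So B is grammatical.

B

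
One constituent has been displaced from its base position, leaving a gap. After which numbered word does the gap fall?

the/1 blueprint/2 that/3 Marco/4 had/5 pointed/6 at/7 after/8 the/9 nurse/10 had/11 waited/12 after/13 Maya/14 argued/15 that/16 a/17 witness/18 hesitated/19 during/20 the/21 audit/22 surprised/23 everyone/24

The displaced element is "the blueprint" (word 2).
It functions as the object of the preposition "at" of "pointed", so the gap sits immediately after word 7 ("at").
Base order: Marco had pointed at the blueprint after the nurse had waited after Maya argued that a witness hesitated during the audit.

7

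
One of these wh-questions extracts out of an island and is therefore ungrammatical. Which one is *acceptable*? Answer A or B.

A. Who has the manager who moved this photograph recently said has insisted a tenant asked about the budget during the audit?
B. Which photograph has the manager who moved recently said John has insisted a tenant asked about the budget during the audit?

In B, the wh-phrase is extracted from inside a complex-NP island (relative clause) (introduced by "who"), which blocks movement.
In A, the extraction path crosses only that-complement boundaries, which are transparent.
So A is grammatical.

A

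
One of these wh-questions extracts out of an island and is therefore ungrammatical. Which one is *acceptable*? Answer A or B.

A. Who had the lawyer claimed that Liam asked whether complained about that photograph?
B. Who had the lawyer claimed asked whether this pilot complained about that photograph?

In A, the wh-phrase is extracted from inside a wh-island (introduced by "whether"), which blocks movement.
In B, the extraction path crosses only that-complement boundaries, which are transparent.
So B is grammatical.

B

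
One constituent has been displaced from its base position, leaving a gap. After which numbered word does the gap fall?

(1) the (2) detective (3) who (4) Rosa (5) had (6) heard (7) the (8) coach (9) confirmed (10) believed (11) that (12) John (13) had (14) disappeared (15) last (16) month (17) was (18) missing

9

The displaced element is "the detective" (word 2).
It is linked across 2 clause boundaries (Ø → Ø).
It functions as the subject of "believed", so the gap sits immediately after word 9 ("confirmed").
Base order: Rosa had heard the coach confirmed that the detective believed that John had disappeared last month.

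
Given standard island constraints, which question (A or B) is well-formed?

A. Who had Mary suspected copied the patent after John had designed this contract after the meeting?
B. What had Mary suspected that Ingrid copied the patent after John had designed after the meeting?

In B, the wh-phrase is extracted from inside an adjunct island (introduced by "after"), which blocks movement.
In A, the extraction path crosses only that-complement boundaries, which are transparent.
So A is grammatical.

A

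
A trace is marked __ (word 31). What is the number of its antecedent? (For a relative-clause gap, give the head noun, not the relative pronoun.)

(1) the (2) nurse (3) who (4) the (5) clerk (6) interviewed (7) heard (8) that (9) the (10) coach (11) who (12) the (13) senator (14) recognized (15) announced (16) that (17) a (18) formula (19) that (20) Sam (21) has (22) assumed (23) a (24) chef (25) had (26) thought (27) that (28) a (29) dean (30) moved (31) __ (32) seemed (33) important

The gap at 31 is the object of "moved", inside a relative clause.
The relative pronoun is "that" (word 19); it is bound by the head noun immediately before it.
Its filler is the head noun "formula", at word 18.

18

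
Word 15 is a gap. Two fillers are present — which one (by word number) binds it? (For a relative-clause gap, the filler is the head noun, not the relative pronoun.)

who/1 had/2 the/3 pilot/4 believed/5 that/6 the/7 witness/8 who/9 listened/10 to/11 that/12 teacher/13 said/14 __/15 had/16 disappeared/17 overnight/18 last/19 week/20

1

The marked gap is the subject of "disappeared".
Its filler is the fronted wh-phrase "who", at word 1.
(The other dependency links word 8 to a gap after word 9.)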